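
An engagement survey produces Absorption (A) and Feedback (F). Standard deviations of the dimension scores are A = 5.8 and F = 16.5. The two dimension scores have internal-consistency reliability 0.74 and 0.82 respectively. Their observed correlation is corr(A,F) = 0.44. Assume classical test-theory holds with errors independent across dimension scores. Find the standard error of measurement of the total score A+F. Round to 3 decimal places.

Var(total) = 305.89 + 84.216 = 390.106.
True-score variance = 248.139 + 84.216 = 332.355, so reliability = 0.8520.
Error variance = 390.106 − 332.355 = 57.7514; SEM = √57.7514 = 7.599.

7.599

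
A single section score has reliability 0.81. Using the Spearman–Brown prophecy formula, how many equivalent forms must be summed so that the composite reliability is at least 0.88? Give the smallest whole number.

k ≥ ρ*(1−ρ₁)/(ρ₁(1−ρ*)) = 0.88·0.19 / (0.81·0.12) = 1.720.
Smallest integer k = 2.

2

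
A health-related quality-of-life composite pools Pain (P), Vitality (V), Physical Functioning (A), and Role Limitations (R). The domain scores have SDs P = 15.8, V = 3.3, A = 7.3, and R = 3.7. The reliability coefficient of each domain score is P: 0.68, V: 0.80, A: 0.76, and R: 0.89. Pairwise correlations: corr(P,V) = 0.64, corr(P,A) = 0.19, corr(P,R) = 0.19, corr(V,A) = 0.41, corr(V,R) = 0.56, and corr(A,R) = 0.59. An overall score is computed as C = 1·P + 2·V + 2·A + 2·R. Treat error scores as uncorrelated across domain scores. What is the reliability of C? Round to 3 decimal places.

0.866

Var(C) = 15.8² + 2²·3.3² + 2²·7.3² + 2²·3.7² + 2·[2·15.8·3.3·0.64 + 2·15.8·7.3·0.19 + 2·15.8·3.7·0.19 + 4·3.3·7.3·0.41 + 4·3.3·3.7·0.56 + 4·7.3·3.7·0.59] = 561.12 + 526.77 = 1087.89.
Under uncorrelated errors the observed covariances equal the true-score covariances, so only the own-variance terms attenuate.
True-score variance = [15.8²·0.68 + 2²·3.3²·0.80 + 2²·7.3²·0.76 + 2²·3.7²·0.89] + 526.77 = 415.341 + 526.77 = 942.111.
Reliability = 942.111 / 1087.89 = 0.866.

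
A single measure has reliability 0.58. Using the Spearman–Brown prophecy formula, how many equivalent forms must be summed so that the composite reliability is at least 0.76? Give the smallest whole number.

k ≥ ρ*(1−ρ₁)/(ρ₁(1−ρ*)) = 0.76·0.42 / (0.58·0.24) = 2.293.
Smallest integer k = 3.

3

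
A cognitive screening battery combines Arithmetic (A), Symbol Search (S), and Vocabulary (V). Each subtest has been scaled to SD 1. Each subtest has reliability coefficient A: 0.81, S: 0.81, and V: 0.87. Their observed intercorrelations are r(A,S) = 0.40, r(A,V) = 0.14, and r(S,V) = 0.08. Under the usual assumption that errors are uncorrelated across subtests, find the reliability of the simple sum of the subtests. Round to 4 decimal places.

Var(A+S+V) = 3 + 2·[0.40 + 0.14 + 0.08] = 3 + 1.24 = 4.24.
Under uncorrelated errors the observed covariances equal the true-score covariances, so only the own-variance terms attenuate.
True-score variance = [0.81 + 0.81 + 0.87] + 1.24 = 2.49 + 1.24 = 3.73.
Reliability = 3.73 / 4.24 = 0.8797.

0.8797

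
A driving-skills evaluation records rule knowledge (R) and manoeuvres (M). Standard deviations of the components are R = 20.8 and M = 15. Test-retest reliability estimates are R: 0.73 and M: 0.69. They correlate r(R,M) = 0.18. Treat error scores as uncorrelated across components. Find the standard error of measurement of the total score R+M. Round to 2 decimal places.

Var(total) = 657.64 + 112.32 = 769.96.
True-score variance = 471.077 + 112.32 = 583.397, so reliability = 0.7577.
Error variance = 769.96 − 583.397 = 186.563; SEM = √186.563 = 13.66.

13.66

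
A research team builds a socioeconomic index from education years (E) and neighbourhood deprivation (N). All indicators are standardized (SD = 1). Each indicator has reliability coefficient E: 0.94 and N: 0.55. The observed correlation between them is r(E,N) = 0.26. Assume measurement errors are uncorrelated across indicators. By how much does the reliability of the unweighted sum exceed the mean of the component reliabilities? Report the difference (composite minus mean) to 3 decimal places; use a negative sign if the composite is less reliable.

0.053

Var(sum) = 2 + 0.52 = 2.52; true-score variance = 1.49 + 0.52 = 2.01; composite reliability = 0.7976.
Mean component reliability = 0.7450.
Difference = 0.7976 − 0.7450 = 0.053.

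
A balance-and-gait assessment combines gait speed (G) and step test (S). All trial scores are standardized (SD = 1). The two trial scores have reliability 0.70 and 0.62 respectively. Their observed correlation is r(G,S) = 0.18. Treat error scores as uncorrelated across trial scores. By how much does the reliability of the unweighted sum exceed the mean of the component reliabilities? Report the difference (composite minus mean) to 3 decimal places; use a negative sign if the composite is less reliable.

Var(sum) = 2 + 0.36 = 2.36; true-score variance = 1.32 + 0.36 = 1.68; composite reliability = 0.7119.
Mean component reliability = 0.6600.
Difference = 0.7119 − 0.6600 = 0.052.

0.052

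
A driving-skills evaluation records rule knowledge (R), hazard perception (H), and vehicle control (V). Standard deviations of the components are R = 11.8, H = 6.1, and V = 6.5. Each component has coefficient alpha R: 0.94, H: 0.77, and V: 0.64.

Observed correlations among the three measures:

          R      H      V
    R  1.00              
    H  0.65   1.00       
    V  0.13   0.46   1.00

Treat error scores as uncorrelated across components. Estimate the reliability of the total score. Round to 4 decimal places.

Var(R+H+V) = 11.8² + 6.1² + 6.5² + 2·[11.8·6.1·0.65 + 11.8·6.5·0.13 + 6.1·6.5·0.46] = 218.7 + 149.994 = 368.694.
With uncorrelated errors the cross-covariances are all true-score covariance, so they carry over unchanged; only the diagonal terms shrink to ρᵢσᵢ².
True-score variance = [11.8²·0.94 + 6.1²·0.77 + 6.5²·0.64] + 149.994 = 186.577 + 149.994 = 336.571.
Reliability = 336.571 / 368.694 = 0.9129.

0.9129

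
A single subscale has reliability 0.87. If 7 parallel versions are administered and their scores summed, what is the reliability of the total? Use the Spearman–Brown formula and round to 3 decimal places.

ρ_k = kρ / (1 + (k−1)ρ) = 7·0.87 / (1 + 6·0.87) = 6.090 / 6.220 = 0.979.

0.979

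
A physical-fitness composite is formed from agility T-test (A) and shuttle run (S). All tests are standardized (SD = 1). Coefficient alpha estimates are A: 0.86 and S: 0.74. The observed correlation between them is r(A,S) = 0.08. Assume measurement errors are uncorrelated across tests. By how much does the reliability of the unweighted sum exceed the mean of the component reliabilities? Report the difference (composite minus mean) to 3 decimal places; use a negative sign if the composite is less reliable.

Var(sum) = 2 + 0.16 = 2.16; true-score variance = 1.6 + 0.16 = 1.76; composite reliability = 0.8148.
Mean component reliability = 0.8000.
Difference = 0.8148 − 0.8000 = 0.015.

0.015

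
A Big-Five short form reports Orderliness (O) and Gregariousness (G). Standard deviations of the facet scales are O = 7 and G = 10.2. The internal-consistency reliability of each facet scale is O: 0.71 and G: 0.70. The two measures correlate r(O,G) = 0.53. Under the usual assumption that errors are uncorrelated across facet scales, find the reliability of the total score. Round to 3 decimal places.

0.801

Var(O+G) = 7² + 10.2² + 2·[7·10.2·0.53] = 153.04 + 75.684 = 228.724.
Under uncorrelated errors the observed covariances equal the true-score covariances, so only the own-variance terms attenuate.
True-score variance = [7²·0.71 + 10.2²·0.70] + 75.684 = 107.618 + 75.684 = 183.302.
Reliability = 183.302 / 228.724 = 0.801.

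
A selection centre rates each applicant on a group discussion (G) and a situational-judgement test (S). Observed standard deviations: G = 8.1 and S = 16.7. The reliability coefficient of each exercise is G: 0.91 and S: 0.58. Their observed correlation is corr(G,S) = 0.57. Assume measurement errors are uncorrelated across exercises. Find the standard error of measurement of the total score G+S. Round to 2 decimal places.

11.09

Var(total) = 344.5 + 154.208 = 498.708.
True-score variance = 221.461 + 154.208 = 375.669, so reliability = 0.7533.
Error variance = 498.708 − 375.669 = 123.039; SEM = √123.039 = 11.09.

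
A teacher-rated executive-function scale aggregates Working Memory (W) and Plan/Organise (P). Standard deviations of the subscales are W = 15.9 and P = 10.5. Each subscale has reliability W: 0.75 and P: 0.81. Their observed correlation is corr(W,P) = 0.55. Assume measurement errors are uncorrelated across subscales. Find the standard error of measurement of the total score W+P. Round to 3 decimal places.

Var(total) = 363.06 + 183.645 = 546.705.
True-score variance = 278.91 + 183.645 = 462.555, so reliability = 0.8461.
Error variance = 546.705 − 462.555 = 84.15; SEM = √84.15 = 9.173.

9.173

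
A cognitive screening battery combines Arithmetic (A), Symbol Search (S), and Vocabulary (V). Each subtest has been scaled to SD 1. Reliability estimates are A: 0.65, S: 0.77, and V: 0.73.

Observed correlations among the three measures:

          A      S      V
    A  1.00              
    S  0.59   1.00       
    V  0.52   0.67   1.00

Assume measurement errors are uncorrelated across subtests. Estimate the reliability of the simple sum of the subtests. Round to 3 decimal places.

Var(A+S+V) = 3 + 2·[0.59 + 0.52 + 0.67] = 3 + 3.56 = 6.56.
Because errors are independent across components, Cov(Tᵢ,Tⱼ) = Cov(Xᵢ,Xⱼ); the off-diagonal part of the true-score variance is the same as above.
True-score variance = [0.65 + 0.77 + 0.73] + 3.56 = 2.15 + 3.56 = 5.71.
Reliability = 5.71 / 6.56 = 0.870.

0.870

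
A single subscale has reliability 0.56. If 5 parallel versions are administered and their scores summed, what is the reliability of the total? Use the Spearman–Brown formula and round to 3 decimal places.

ρ_k = kρ / (1 + (k−1)ρ) = 5·0.56 / (1 + 4·0.56) = 2.800 / 3.240 = 0.864.

0.864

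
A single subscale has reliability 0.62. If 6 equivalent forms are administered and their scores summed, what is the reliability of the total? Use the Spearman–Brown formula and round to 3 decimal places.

ρ_k = kρ / (1 + (k−1)ρ) = 6·0.62 / (1 + 5·0.62) = 3.720 / 4.100 = 0.907.

0.907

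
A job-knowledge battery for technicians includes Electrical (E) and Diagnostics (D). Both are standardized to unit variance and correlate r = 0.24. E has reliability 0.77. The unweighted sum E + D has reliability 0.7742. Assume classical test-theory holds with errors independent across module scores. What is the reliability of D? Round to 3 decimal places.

0.670

Var(E+D) = 2 + 2·0.24 = 2.480.
True-score variance = ρ_E + ρ_D + 2·0.24, so 0.7742 = (0.77 + ρ_D + 0.48) / 2.480.
ρ_D = 0.7742·2.480 − 0.77 − 0.48 = 0.670.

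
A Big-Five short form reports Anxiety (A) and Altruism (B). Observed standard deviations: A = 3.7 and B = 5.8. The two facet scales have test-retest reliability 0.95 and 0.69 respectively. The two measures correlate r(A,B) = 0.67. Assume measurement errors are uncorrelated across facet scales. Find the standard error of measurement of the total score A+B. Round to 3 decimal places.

Var(total) = 47.33 + 28.7564 = 76.0864.
True-score variance = 36.2171 + 28.7564 = 64.9735, so reliability = 0.8539.
Error variance = 76.0864 − 64.9735 = 11.1129; SEM = √11.1129 = 3.334.

3.334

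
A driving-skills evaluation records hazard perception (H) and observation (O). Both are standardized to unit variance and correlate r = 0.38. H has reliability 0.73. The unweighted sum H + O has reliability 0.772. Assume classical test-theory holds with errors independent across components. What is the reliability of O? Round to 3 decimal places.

0.641

Var(H+O) = 2 + 2·0.38 = 2.760.
True-score variance = ρ_H + ρ_O + 2·0.38, so 0.772 = (0.73 + ρ_O + 0.76) / 2.760.
ρ_O = 0.772·2.760 − 0.73 − 0.76 = 0.641.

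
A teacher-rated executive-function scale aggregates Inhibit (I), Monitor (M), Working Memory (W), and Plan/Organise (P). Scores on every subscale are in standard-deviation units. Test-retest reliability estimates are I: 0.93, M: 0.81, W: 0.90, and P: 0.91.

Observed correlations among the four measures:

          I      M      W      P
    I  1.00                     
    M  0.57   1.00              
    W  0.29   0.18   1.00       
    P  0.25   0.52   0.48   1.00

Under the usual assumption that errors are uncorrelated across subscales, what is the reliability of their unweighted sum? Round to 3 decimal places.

0.948

Var(I+M+W+P) = 4 + 2·[0.57 + 0.29 + 0.25 + 0.18 + 0.52 + 0.48] = 4 + 4.58 = 8.58.
Because errors are independent across components, Cov(Tᵢ,Tⱼ) = Cov(Xᵢ,Xⱼ); the off-diagonal part of the true-score variance is the same as above.
True-score variance = [0.93 + 0.81 + 0.90 + 0.91] + 4.58 = 3.55 + 4.58 = 8.13.
Reliability = 8.13 / 8.58 = 0.948.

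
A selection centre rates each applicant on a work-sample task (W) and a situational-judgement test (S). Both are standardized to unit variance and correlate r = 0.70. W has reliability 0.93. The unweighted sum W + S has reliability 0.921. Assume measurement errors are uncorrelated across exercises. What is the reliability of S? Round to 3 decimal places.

0.801

Var(W+S) = 2 + 2·0.70 = 3.400.
True-score variance = ρ_W + ρ_S + 2·0.70, so 0.921 = (0.93 + ρ_S + 1.40) / 3.400.
ρ_S = 0.921·3.400 − 0.93 − 1.40 = 0.801.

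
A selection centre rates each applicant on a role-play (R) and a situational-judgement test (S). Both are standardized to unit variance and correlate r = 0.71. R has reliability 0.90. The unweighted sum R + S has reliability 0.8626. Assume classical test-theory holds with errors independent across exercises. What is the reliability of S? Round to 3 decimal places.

Var(R+S) = 2 + 2·0.71 = 3.420.
True-score variance = ρ_R + ρ_S + 2·0.71, so 0.8626 = (0.90 + ρ_S + 1.42) / 3.420.
ρ_S = 0.8626·3.420 − 0.90 − 1.42 = 0.630.

0.630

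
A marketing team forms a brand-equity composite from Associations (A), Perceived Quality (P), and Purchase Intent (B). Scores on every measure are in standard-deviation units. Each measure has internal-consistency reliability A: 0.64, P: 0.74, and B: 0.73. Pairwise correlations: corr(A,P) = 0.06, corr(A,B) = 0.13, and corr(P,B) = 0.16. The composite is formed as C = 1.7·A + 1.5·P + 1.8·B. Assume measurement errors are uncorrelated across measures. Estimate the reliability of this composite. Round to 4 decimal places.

0.7583

Var(C) = 1.7² + 1.5² + 1.8² + 2·[2.55·0.06 + 3.06·0.13 + 2.7·0.16] = 8.38 + 1.9656 = 10.3456.
Under uncorrelated errors the observed covariances equal the true-score covariances, so only the own-variance terms attenuate.
True-score variance = [1.7²·0.64 + 1.5²·0.74 + 1.8²·0.73] + 1.9656 = 5.8798 + 1.9656 = 7.8454.
Reliability = 7.8454 / 10.3456 = 0.7583.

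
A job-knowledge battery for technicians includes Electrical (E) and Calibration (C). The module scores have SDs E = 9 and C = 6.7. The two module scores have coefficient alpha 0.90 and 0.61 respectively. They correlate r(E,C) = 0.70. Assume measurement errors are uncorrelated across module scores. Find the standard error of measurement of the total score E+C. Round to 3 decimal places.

Var(total) = 125.89 + 84.42 = 210.31.
True-score variance = 100.283 + 84.42 = 184.703, so reliability = 0.8782.
Error variance = 210.31 − 184.703 = 25.6071; SEM = √25.6071 = 5.060.

5.060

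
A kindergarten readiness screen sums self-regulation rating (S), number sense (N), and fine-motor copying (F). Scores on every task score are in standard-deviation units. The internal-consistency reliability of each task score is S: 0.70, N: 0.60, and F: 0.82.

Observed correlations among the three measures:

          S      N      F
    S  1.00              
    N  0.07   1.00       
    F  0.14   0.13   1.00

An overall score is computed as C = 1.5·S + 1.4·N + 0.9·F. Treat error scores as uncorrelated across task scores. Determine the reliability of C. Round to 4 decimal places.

Var(C) = 1.5² + 1.4² + 0.9² + 2·[2.1·0.07 + 1.35·0.14 + 1.26·0.13] = 5.02 + 0.9996 = 6.0196.
Under uncorrelated errors the observed covariances equal the true-score covariances, so only the own-variance terms attenuate.
True-score variance = [1.5²·0.70 + 1.4²·0.60 + 0.9²·0.82] + 0.9996 = 3.4152 + 0.9996 = 4.4148.
Reliability = 4.4148 / 6.0196 = 0.7334.

0.7334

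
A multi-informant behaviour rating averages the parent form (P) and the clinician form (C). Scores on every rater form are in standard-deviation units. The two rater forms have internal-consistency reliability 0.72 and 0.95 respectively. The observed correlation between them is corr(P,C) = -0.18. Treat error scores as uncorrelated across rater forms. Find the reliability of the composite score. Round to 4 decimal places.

0.7988

Var(P+C) = 2 + 2·[(-0.18)] = 2 − 0.36 = 1.64.
Because errors are independent across components, Cov(Tᵢ,Tⱼ) = Cov(Xᵢ,Xⱼ); the off-diagonal part of the true-score variance is the same as above.
True-score variance = [0.72 + 0.95] − 0.36 = 1.67 − 0.36 = 1.31.
Reliability = 1.31 / 1.64 = 0.7988.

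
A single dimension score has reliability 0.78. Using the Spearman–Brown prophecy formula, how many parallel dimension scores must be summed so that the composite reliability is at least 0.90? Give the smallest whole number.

k ≥ ρ*(1−ρ₁)/(ρ₁(1−ρ*)) = 0.90·0.22 / (0.78·0.10) = 2.538.
Smallest integer k = 3.

3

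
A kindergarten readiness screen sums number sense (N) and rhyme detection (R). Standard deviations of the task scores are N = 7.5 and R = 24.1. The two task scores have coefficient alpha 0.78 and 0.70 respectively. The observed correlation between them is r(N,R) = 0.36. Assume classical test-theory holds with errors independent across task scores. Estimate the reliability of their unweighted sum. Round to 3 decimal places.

0.757

Var(N+R) = 7.5² + 24.1² + 2·[7.5·24.1·0.36] = 637.06 + 130.14 = 767.2.
Because errors are independent across components, Cov(Tᵢ,Tⱼ) = Cov(Xᵢ,Xⱼ); the off-diagonal part of the true-score variance is the same as above.
True-score variance = [7.5²·0.78 + 24.1²·0.70] + 130.14 = 450.442 + 130.14 = 580.582.
Reliability = 580.582 / 767.2 = 0.757.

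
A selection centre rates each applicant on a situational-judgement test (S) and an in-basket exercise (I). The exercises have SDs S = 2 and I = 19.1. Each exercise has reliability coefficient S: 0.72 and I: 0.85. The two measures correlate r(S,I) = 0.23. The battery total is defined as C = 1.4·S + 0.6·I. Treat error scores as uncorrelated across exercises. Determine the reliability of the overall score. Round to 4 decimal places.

0.8578

Var(C) = 1.4²·2² + 0.6²·19.1² + 2·[0.84·2·19.1·0.23] = 139.172 + 14.7605 = 153.932.
With uncorrelated errors the cross-covariances are all true-score covariance, so they carry over unchanged; only the diagonal terms shrink to ρᵢσᵢ².
True-score variance = [1.4²·2²·0.72 + 0.6²·19.1²·0.85] + 14.7605 = 117.277 + 14.7605 = 132.037.
Reliability = 132.037 / 153.932 = 0.8578.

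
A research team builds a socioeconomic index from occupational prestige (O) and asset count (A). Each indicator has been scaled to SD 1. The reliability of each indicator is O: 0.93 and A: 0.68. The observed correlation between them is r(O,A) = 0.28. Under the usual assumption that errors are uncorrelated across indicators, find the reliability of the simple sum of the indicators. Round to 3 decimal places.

Var(O+A) = 2 + 2·[0.28] = 2 + 0.56 = 2.56.
Under uncorrelated errors the observed covariances equal the true-score covariances, so only the own-variance terms attenuate.
True-score variance = [0.93 + 0.68] + 0.56 = 1.61 + 0.56 = 2.17.
Reliability = 2.17 / 2.56 = 0.848.

0.848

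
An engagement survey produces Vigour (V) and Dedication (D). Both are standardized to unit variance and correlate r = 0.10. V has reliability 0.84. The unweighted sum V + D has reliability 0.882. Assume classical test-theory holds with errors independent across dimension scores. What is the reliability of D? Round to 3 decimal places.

0.900

Var(V+D) = 2 + 2·0.10 = 2.200.
True-score variance = ρ_V + ρ_D + 2·0.10, so 0.882 = (0.84 + ρ_D + 0.20) / 2.200.
ρ_D = 0.882·2.200 − 0.84 − 0.20 = 0.900.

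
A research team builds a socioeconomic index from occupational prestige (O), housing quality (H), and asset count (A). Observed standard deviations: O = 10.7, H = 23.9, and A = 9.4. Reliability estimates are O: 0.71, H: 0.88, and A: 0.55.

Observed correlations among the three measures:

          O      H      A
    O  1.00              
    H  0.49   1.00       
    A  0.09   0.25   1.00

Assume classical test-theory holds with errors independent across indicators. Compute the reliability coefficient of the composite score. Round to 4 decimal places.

0.8775

Var(O+H+A) = 10.7² + 23.9² + 9.4² + 2·[10.7·23.9·0.49 + 10.7·9.4·0.09 + 23.9·9.4·0.25] = 774.06 + 381.05 = 1155.11.
With uncorrelated errors the cross-covariances are all true-score covariance, so they carry over unchanged; only the diagonal terms shrink to ρᵢσᵢ².
True-score variance = [10.7²·0.71 + 23.9²·0.88 + 9.4²·0.55] + 381.05 = 632.551 + 381.05 = 1013.6.
Reliability = 1013.6 / 1155.11 = 0.8775.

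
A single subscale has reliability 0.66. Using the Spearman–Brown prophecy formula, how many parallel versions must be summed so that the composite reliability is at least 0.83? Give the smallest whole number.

k ≥ ρ*(1−ρ₁)/(ρ₁(1−ρ*)) = 0.83·0.34 / (0.66·0.17) = 2.515.
Smallest integer k = 3.

3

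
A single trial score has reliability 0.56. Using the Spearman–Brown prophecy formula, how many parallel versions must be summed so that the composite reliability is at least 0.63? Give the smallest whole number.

2

k ≥ ρ*(1−ρ₁)/(ρ₁(1−ρ*)) = 0.63·0.44 / (0.56·0.37) = 1.338.
Smallest integer k = 2.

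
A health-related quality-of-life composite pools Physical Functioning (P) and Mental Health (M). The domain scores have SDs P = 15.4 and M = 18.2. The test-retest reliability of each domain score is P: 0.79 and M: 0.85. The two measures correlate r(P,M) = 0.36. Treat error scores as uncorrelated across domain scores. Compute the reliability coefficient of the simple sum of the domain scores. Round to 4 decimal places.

Var(P+M) = 15.4² + 18.2² + 2·[15.4·18.2·0.36] = 568.4 + 201.802 = 770.202.
Because errors are independent across components, Cov(Tᵢ,Tⱼ) = Cov(Xᵢ,Xⱼ); the off-diagonal part of the true-score variance is the same as above.
True-score variance = [15.4²·0.79 + 18.2²·0.85] + 201.802 = 468.91 + 201.802 = 670.712.
Reliability = 670.712 / 770.202 = 0.8708.

0.8708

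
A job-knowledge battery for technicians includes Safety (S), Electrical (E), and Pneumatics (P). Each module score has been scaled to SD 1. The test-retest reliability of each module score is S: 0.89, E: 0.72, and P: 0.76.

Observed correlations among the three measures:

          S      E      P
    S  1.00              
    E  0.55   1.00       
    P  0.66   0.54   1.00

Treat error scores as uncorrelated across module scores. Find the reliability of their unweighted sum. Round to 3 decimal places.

Var(S+E+P) = 3 + 2·[0.55 + 0.66 + 0.54] = 3 + 3.5 = 6.5.
Because errors are independent across components, Cov(Tᵢ,Tⱼ) = Cov(Xᵢ,Xⱼ); the off-diagonal part of the true-score variance is the same as above.
True-score variance = [0.89 + 0.72 + 0.76] + 3.5 = 2.37 + 3.5 = 5.87.
Reliability = 5.87 / 6.5 = 0.903.

0.903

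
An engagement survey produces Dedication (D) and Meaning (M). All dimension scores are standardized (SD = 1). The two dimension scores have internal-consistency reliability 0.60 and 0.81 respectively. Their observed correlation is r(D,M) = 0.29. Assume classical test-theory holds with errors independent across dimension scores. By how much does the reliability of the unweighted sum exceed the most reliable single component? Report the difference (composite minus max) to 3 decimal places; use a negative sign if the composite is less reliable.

Var(sum) = 2 + 0.58 = 2.58; true-score variance = 1.41 + 0.58 = 1.99; composite reliability = 0.7713.
Max component reliability = 0.8100.
Difference = 0.7713 − 0.8100 = -0.039.

-0.039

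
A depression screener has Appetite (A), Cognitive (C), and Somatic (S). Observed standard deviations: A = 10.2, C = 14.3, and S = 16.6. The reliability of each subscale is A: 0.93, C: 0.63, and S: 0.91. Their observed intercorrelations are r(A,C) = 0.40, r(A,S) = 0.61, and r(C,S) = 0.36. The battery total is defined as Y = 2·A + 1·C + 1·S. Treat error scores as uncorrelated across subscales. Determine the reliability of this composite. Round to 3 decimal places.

0.924

Var(Y) = 2²·10.2² + 14.3² + 16.6² + 2·[2·10.2·14.3·0.40 + 2·10.2·16.6·0.61 + 14.3·16.6·0.36] = 896.21 + 817.43 = 1713.64.
Because errors are independent across components, Cov(Tᵢ,Tⱼ) = Cov(Xᵢ,Xⱼ); the off-diagonal part of the true-score variance is the same as above.
True-score variance = [2²·10.2²·0.93 + 14.3²·0.63 + 16.6²·0.91] + 817.43 = 766.617 + 817.43 = 1584.05.
Reliability = 1584.05 / 1713.64 = 0.924.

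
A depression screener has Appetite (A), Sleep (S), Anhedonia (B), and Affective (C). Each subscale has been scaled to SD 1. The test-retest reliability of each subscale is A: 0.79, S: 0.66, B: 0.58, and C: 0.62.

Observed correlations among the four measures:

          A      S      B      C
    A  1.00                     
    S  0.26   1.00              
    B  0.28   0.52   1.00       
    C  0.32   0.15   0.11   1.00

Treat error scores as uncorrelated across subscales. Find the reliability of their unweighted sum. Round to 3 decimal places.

Var(A+S+B+C) = 4 + 2·[0.26 + 0.28 + 0.32 + 0.52 + 0.15 + 0.11] = 4 + 3.28 = 7.28.
Under uncorrelated errors the observed covariances equal the true-score covariances, so only the own-variance terms attenuate.
True-score variance = [0.79 + 0.66 + 0.58 + 0.62] + 3.28 = 2.65 + 3.28 = 5.93.
Reliability = 5.93 / 7.28 = 0.815.

0.815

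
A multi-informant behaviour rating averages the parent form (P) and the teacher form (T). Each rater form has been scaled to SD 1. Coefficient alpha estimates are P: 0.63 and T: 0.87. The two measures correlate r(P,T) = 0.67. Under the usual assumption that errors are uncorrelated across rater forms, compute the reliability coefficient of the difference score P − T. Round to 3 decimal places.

0.242

Var(P−T) = 1 + 1 − 2·0.67 = 2 − 1.34 = 0.66.
Because errors are independent across components, Cov(Tᵢ,Tⱼ) = Cov(Xᵢ,Xⱼ); the off-diagonal part of the true-score variance is the same as above.
True-score variance = [0.63 + 0.87] − 1.34 = 1.5 − 1.34 = 0.16.
Reliability = 0.16 / 0.66 = 0.242.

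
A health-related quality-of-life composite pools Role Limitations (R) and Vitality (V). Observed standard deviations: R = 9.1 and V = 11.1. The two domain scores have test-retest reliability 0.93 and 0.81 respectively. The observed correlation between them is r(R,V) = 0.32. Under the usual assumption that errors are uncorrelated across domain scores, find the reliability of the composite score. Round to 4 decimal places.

0.8921

Var(R+V) = 9.1² + 11.1² + 2·[9.1·11.1·0.32] = 206.02 + 64.6464 = 270.666.
Because errors are independent across components, Cov(Tᵢ,Tⱼ) = Cov(Xᵢ,Xⱼ); the off-diagonal part of the true-score variance is the same as above.
True-score variance = [9.1²·0.93 + 11.1²·0.81] + 64.6464 = 176.813 + 64.6464 = 241.46.
Reliability = 241.46 / 270.666 = 0.8921.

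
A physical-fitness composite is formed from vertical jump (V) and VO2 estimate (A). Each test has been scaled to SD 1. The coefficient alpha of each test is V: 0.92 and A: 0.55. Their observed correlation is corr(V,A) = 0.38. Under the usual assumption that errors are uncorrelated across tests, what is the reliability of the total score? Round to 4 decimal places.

Var(V+A) = 2 + 2·[0.38] = 2 + 0.76 = 2.76.
Because errors are independent across components, Cov(Tᵢ,Tⱼ) = Cov(Xᵢ,Xⱼ); the off-diagonal part of the true-score variance is the same as above.
True-score variance = [0.92 + 0.55] + 0.76 = 1.47 + 0.76 = 2.23.
Reliability = 2.23 / 2.76 = 0.8080.

0.8080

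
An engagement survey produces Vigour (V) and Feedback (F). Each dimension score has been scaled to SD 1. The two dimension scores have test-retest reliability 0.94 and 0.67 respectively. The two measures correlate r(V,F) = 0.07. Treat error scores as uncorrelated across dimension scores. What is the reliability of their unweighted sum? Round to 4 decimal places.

0.8178

Var(V+F) = 2 + 2·[0.07] = 2 + 0.14 = 2.14.
Under uncorrelated errors the observed covariances equal the true-score covariances, so only the own-variance terms attenuate.
True-score variance = [0.94 + 0.67] + 0.14 = 1.61 + 0.14 = 1.75.
Reliability = 1.75 / 2.14 = 0.8178.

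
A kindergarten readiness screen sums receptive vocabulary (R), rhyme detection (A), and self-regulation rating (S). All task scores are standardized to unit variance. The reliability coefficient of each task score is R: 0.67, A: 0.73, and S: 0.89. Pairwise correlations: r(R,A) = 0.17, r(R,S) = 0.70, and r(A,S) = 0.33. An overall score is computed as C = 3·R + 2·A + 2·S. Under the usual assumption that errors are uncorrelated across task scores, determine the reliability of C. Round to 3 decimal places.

Var(C) = 3² + 2² + 2² + 2·[6·0.17 + 6·0.70 + 4·0.33] = 17 + 13.08 = 30.08.
With uncorrelated errors the cross-covariances are all true-score covariance, so they carry over unchanged; only the diagonal terms shrink to ρᵢσᵢ².
True-score variance = [3²·0.67 + 2²·0.73 + 2²·0.89] + 13.08 = 12.51 + 13.08 = 25.59.
Reliability = 25.59 / 30.08 = 0.851.

0.851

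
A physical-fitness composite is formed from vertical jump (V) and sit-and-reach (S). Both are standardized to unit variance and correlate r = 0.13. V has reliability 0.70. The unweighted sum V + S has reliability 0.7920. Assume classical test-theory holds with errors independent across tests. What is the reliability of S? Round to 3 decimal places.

0.830

Var(V+S) = 2 + 2·0.13 = 2.260.
True-score variance = ρ_V + ρ_S + 2·0.13, so 0.7920 = (0.70 + ρ_S + 0.26) / 2.260.
ρ_S = 0.7920·2.260 − 0.70 − 0.26 = 0.830.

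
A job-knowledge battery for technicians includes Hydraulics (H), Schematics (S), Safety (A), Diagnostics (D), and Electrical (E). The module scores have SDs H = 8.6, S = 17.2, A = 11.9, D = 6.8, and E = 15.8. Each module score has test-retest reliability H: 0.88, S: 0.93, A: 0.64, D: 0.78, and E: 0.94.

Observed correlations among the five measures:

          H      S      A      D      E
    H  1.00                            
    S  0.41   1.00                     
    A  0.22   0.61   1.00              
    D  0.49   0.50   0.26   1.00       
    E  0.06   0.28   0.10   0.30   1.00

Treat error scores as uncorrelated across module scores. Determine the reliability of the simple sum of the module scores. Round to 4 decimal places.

0.9382

Var(H+S+A+D+E) = 8.6² + 17.2² + 11.9² + 6.8² + 15.8² + 2·[8.6·17.2·0.41 + 8.6·11.9·0.22 + 8.6·6.8·0.49 + 8.6·15.8·0.06 + 17.2·11.9·0.61 + 17.2·6.8·0.50 + 17.2·15.8·0.28 + 11.9·6.8·0.26 + 11.9·15.8·0.10 + 6.8·15.8·0.30] = 807.29 + 902.942 = 1710.23.
Under uncorrelated errors the observed covariances equal the true-score covariances, so only the own-variance terms attenuate.
True-score variance = [8.6²·0.88 + 17.2²·0.93 + 11.9²·0.64 + 6.8²·0.78 + 15.8²·0.94] + 902.942 = 701.575 + 902.942 = 1604.52.
Reliability = 1604.52 / 1710.23 = 0.9382.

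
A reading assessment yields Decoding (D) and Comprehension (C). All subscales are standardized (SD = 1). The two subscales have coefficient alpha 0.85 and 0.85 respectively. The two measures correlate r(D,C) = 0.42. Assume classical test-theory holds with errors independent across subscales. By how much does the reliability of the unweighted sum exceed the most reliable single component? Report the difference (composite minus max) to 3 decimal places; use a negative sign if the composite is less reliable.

Var(sum) = 2 + 0.84 = 2.84; true-score variance = 1.7 + 0.84 = 2.54; composite reliability = 0.8944.
Max component reliability = 0.8500.
Difference = 0.8944 − 0.8500 = 0.044.

0.044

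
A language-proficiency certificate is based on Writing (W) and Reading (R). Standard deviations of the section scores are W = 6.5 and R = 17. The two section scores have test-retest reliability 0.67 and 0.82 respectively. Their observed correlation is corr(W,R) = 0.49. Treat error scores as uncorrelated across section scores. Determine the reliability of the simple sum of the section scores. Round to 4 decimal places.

0.8499

Var(W+R) = 6.5² + 17² + 2·[6.5·17·0.49] = 331.25 + 108.29 = 439.54.
With uncorrelated errors the cross-covariances are all true-score covariance, so they carry over unchanged; only the diagonal terms shrink to ρᵢσᵢ².
True-score variance = [6.5²·0.67 + 17²·0.82] + 108.29 = 265.287 + 108.29 = 373.577.
Reliability = 373.577 / 439.54 = 0.8499.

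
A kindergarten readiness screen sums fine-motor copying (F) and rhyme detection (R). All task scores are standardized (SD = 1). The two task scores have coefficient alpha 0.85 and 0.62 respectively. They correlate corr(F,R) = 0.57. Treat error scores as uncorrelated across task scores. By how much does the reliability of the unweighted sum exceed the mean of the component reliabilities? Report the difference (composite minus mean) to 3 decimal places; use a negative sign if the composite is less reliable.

0.096

Var(sum) = 2 + 1.14 = 3.14; true-score variance = 1.47 + 1.14 = 2.61; composite reliability = 0.8312.
Mean component reliability = 0.7350.
Difference = 0.8312 − 0.7350 = 0.096.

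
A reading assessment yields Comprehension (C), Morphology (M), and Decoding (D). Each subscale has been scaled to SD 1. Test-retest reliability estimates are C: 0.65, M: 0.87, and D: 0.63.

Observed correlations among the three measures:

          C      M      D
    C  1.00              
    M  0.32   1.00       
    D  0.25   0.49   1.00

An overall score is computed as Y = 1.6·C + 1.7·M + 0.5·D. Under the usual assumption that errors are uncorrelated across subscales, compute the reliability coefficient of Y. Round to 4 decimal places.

0.8427

Var(Y) = 1.6² + 1.7² + 0.5² + 2·[2.72·0.32 + 0.8·0.25 + 0.85·0.49] = 5.7 + 2.9738 = 8.6738.
Because errors are independent across components, Cov(Tᵢ,Tⱼ) = Cov(Xᵢ,Xⱼ); the off-diagonal part of the true-score variance is the same as above.
True-score variance = [1.6²·0.65 + 1.7²·0.87 + 0.5²·0.63] + 2.9738 = 4.3358 + 2.9738 = 7.3096.
Reliability = 7.3096 / 8.6738 = 0.8427.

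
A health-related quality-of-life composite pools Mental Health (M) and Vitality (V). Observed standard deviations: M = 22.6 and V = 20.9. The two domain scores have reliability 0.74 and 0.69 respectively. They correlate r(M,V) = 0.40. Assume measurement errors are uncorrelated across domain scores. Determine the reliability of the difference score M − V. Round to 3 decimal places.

0.529

Var(M−V) = 22.6² + 20.9² − 2·22.6·20.9·0.40 = 947.57 − 377.872 = 569.698.
With uncorrelated errors the cross-covariances are all true-score covariance, so they carry over unchanged; only the diagonal terms shrink to ρᵢσᵢ².
True-score variance = [22.6²·0.74 + 20.9²·0.69] − 377.872 = 679.361 − 377.872 = 301.489.
Reliability = 301.489 / 569.698 = 0.529.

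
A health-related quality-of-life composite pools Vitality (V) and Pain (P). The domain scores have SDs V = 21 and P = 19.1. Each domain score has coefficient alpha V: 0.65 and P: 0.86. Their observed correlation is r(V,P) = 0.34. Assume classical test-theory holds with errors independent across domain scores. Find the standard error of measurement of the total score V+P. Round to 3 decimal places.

14.333

Var(total) = 805.81 + 272.748 = 1078.56.
True-score variance = 600.387 + 272.748 = 873.135, so reliability = 0.8095.
Error variance = 1078.56 − 873.135 = 205.423; SEM = √205.423 = 14.333.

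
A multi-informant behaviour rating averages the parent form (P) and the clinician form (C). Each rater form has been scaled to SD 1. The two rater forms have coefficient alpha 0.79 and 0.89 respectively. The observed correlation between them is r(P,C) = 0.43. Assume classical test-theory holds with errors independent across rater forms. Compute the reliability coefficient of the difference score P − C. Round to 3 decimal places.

Var(P−C) = 1 + 1 − 2·0.43 = 2 − 0.86 = 1.14.
Under uncorrelated errors the observed covariances equal the true-score covariances, so only the own-variance terms attenuate.
True-score variance = [0.79 + 0.89] − 0.86 = 1.68 − 0.86 = 0.82.
Reliability = 0.82 / 1.14 = 0.719.

0.719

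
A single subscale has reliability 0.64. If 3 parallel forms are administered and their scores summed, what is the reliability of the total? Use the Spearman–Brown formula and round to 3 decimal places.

ρ_k = kρ / (1 + (k−1)ρ) = 3·0.64 / (1 + 2·0.64) = 1.920 / 2.280 = 0.842.

0.842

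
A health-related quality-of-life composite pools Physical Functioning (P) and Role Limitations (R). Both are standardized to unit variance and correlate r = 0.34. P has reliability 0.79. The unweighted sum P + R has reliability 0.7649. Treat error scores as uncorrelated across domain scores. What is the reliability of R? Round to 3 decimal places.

Var(P+R) = 2 + 2·0.34 = 2.680.
True-score variance = ρ_P + ρ_R + 2·0.34, so 0.7649 = (0.79 + ρ_R + 0.68) / 2.680.
ρ_R = 0.7649·2.680 − 0.79 − 0.68 = 0.580.

0.580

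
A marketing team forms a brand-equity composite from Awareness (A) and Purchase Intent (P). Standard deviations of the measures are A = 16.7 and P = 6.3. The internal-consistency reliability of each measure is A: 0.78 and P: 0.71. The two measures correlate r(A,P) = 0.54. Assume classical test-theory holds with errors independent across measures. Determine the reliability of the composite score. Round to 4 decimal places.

Var(A+P) = 16.7² + 6.3² + 2·[16.7·6.3·0.54] = 318.58 + 113.627 = 432.207.
Under uncorrelated errors the observed covariances equal the true-score covariances, so only the own-variance terms attenuate.
True-score variance = [16.7²·0.78 + 6.3²·0.71] + 113.627 = 245.714 + 113.627 = 359.341.
Reliability = 359.341 / 432.207 = 0.8314.

0.8314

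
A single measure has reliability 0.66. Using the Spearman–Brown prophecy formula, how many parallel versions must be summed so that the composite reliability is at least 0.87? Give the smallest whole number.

4

k ≥ ρ*(1−ρ₁)/(ρ₁(1−ρ*)) = 0.87·0.34 / (0.66·0.13) = 3.448.
Smallest integer k = 4.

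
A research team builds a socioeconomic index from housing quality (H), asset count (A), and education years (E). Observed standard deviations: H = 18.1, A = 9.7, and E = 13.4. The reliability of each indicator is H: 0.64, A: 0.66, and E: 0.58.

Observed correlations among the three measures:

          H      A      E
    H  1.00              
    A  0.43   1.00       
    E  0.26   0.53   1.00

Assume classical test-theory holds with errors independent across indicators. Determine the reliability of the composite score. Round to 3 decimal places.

Var(H+A+E) = 18.1² + 9.7² + 13.4² + 2·[18.1·9.7·0.43 + 18.1·13.4·0.26 + 9.7·13.4·0.53] = 601.26 + 414.89 = 1016.15.
Under uncorrelated errors the observed covariances equal the true-score covariances, so only the own-variance terms attenuate.
True-score variance = [18.1²·0.64 + 9.7²·0.66 + 13.4²·0.58] + 414.89 = 375.915 + 414.89 = 790.804.
Reliability = 790.804 / 1016.15 = 0.778.

0.778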